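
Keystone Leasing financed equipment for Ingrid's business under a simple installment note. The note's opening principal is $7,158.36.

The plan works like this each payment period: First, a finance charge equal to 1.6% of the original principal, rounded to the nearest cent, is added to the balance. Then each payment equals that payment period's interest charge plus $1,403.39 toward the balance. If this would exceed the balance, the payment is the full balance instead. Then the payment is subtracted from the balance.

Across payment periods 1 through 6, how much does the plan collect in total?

# | Opening | Interest | Payment | End bal
1 | $7,158.36 | $114.53 | $1,517.92 | $5,754.97
2 | $5,754.97 | $114.53 | $1,517.92 | $4,351.58
3 | $4,351.58 | $114.53 | $1,517.92 | $2,948.19
4 | $2,948.19 | $114.53 | $1,517.92 | $1,544.80
5 | $1,544.80 | $114.53 | $1,517.92 | $141.41
6 | $141.41 | $114.53 | $255.94 | $0.00
Total paid: $7,845.54

$7,845.54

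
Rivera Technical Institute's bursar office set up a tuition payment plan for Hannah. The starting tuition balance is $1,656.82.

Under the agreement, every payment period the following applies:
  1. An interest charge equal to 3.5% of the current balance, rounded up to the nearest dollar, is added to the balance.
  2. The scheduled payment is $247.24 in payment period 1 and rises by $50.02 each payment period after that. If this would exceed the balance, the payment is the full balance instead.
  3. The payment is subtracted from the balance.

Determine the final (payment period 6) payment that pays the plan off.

$131.42

Payment period 1: $1,656.82 +$58.00 interest = $1,714.82; pay $247.24 → $1,467.58
Payment period 2: $1,467.58 +$52.00 interest = $1,519.58; pay $297.26 → $1,222.32
Payment period 3: $1,222.32 +$43.00 interest = $1,265.32; pay $347.28 → $918.04
Payment period 4: $918.04 +$33.00 interest = $951.04; pay $397.30 → $553.74
Payment period 5: $553.74 +$20.00 interest = $573.74; pay $447.32 → $126.42
Payment period 6: $126.42 +$5.00 interest = $131.42; pay $131.42 → $0.00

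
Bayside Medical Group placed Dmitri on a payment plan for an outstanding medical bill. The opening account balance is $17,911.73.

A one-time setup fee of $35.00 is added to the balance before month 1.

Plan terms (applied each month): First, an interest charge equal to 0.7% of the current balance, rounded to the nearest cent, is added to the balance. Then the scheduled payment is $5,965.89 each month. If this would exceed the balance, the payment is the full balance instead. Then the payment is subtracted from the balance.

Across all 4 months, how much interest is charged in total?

Month 1: opening $17,946.73; interest $125.63 → $18,072.36; payment $5,965.89; balance $12,106.47
Month 2: opening $12,106.47; interest $84.75 → $12,191.22; payment $5,965.89; balance $6,225.33
Month 3: opening $6,225.33; interest $43.58 → $6,268.91; payment $5,965.89; balance $303.02
Month 4: opening $303.02; interest $2.12 → $305.14; payment $305.14; balance $0.00
Total interest: $125.63 + $84.75 + $43.58 + $2.12 = $256.08

$256.08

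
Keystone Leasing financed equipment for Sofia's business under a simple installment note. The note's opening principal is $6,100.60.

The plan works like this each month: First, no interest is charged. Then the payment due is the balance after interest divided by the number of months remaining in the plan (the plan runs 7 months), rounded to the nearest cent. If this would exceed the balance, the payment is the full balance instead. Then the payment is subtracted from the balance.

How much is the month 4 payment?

$871.52

Month 1: $6,100.60 − $871.51 → $5,229.09
Month 2: $5,229.09 − $871.52 → $4,357.57
Month 3: $4,357.57 − $871.51 → $3,486.06
Month 4: $3,486.06 − $871.52 → $2,614.54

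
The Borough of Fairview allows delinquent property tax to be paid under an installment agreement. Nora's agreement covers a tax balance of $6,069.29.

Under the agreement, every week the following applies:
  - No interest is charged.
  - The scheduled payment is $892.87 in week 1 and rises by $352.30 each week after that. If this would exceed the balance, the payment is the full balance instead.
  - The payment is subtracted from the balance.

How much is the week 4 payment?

$1,949.77

Week 1: opening $6,069.29; payment $892.87; balance $5,176.42
Week 2: opening $5,176.42; payment $1,245.17; balance $3,931.25
Week 3: opening $3,931.25; payment $1,597.47; balance $2,333.78
Week 4: opening $2,333.78; payment $1,949.77; balance $384.01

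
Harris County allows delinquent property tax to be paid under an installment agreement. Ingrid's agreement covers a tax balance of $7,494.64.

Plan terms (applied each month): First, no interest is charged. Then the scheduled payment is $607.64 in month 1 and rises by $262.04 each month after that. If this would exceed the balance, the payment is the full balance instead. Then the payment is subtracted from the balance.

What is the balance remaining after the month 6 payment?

Month 1: opening $7,494.64; payment $607.64; balance $6,887.00
Month 2: opening $6,887.00; payment $869.68; balance $6,017.32
Month 3: opening $6,017.32; payment $1,131.72; balance $4,885.60
Month 4: opening $4,885.60; payment $1,393.76; balance $3,491.84
Month 5: opening $3,491.84; payment $1,655.80; balance $1,836.04
Month 6: opening $1,836.04; payment $1,836.04; balance $0.00

$0.00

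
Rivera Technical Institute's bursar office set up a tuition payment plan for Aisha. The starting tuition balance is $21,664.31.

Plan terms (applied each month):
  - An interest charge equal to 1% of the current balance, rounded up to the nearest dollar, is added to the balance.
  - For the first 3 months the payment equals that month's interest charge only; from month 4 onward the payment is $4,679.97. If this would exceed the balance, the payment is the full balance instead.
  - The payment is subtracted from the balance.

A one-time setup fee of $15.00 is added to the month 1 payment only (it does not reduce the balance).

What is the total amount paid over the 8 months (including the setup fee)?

Month 1: opening $21,664.31; interest $217.00 → $21,881.31; payment $217.00 (+ $15.00 fee); balance $21,664.31
Month 2: opening $21,664.31; interest $217.00 → $21,881.31; payment $217.00; balance $21,664.31
Month 3: opening $21,664.31; interest $217.00 → $21,881.31; payment $217.00; balance $21,664.31
Month 4: opening $21,664.31; interest $217.00 → $21,881.31; payment $4,679.97; balance $17,201.34
Month 5: opening $17,201.34; interest $173.00 → $17,374.34; payment $4,679.97; balance $12,694.37
Month 6: opening $12,694.37; interest $127.00 → $12,821.37; payment $4,679.97; balance $8,141.40
Month 7: opening $8,141.40; interest $82.00 → $8,223.40; payment $4,679.97; balance $3,543.43
Month 8: opening $3,543.43; interest $36.00 → $3,579.43; payment $3,579.43; balance $0.00
Total paid: $22,965.31

$22,965.31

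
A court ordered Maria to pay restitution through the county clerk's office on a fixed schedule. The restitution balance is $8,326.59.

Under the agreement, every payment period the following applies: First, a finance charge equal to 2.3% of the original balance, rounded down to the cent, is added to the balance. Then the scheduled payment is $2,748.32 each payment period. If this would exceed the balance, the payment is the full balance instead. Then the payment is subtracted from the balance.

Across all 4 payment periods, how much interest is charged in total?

# | Opening | Interest | Payment | End bal
1 | $8,326.59 | $191.51 | $2,748.32 | $5,769.78
2 | $5,769.78 | $191.51 | $2,748.32 | $3,212.97
3 | $3,212.97 | $191.51 | $2,748.32 | $656.16
4 | $656.16 | $191.51 | $847.67 | $0.00
Total interest: $191.51 + $191.51 + $191.51 + $191.51 = $766.04

$766.04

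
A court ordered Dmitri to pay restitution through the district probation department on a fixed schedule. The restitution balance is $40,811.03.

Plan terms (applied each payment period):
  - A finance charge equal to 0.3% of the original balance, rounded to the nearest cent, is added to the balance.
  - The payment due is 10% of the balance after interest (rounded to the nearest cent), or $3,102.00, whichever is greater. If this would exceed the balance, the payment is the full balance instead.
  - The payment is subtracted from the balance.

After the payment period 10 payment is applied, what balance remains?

$9,192.86

# | Opening | Interest | Payment | End bal
1 | $40,811.03 | $122.43 | $4,093.35 | $36,840.11
2 | $36,840.11 | $122.43 | $3,696.25 | $33,266.29
3 | $33,266.29 | $122.43 | $3,338.87 | $30,049.85
4 | $30,049.85 | $122.43 | $3,102.00 | $27,070.28
5 | $27,070.28 | $122.43 | $3,102.00 | $24,090.71
6 | $24,090.71 | $122.43 | $3,102.00 | $21,111.14
7 | $21,111.14 | $122.43 | $3,102.00 | $18,131.57
8 | $18,131.57 | $122.43 | $3,102.00 | $15,152.00
9 | $15,152.00 | $122.43 | $3,102.00 | $12,172.43
10 | $12,172.43 | $122.43 | $3,102.00 | $9,192.86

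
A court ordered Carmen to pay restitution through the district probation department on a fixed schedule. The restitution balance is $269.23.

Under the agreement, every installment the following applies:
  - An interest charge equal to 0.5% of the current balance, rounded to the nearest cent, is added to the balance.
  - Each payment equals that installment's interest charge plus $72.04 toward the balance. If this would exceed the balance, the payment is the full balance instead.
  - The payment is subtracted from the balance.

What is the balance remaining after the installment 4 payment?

# | Opening | Interest | Payment | End bal
1 | $269.23 | $1.35 | $73.39 | $197.19
2 | $197.19 | $0.99 | $73.03 | $125.15
3 | $125.15 | $0.63 | $72.67 | $53.11
4 | $53.11 | $0.27 | $53.38 | $0.00

$0.00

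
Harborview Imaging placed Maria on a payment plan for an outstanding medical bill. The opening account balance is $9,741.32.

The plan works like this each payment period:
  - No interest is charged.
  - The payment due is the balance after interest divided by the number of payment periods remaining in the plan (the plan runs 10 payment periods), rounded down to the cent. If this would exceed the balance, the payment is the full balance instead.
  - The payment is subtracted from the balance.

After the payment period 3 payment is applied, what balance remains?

$6,818.93

Payment period 1: $9,741.32 − $974.13 → $8,767.19
Payment period 2: $8,767.19 − $974.13 → $7,793.06
Payment period 3: $7,793.06 − $974.13 → $6,818.93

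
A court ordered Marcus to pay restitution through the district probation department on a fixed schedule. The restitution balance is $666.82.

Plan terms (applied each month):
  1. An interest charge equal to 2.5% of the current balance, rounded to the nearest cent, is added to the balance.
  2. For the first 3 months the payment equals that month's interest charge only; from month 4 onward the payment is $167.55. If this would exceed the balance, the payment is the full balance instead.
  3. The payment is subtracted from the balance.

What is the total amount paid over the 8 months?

Month 1: opening $666.82; interest $16.67 → $683.49; payment $16.67; balance $666.82
Month 2: opening $666.82; interest $16.67 → $683.49; payment $16.67; balance $666.82
Month 3: opening $666.82; interest $16.67 → $683.49; payment $16.67; balance $666.82
Month 4: opening $666.82; interest $16.67 → $683.49; payment $167.55; balance $515.94
Month 5: opening $515.94; interest $12.90 → $528.84; payment $167.55; balance $361.29
Month 6: opening $361.29; interest $9.03 → $370.32; payment $167.55; balance $202.77
Month 7: opening $202.77; interest $5.07 → $207.84; payment $167.55; balance $40.29
Month 8: opening $40.29; interest $1.01 → $41.30; payment $41.30; balance $0.00
Total paid: $761.51

$761.51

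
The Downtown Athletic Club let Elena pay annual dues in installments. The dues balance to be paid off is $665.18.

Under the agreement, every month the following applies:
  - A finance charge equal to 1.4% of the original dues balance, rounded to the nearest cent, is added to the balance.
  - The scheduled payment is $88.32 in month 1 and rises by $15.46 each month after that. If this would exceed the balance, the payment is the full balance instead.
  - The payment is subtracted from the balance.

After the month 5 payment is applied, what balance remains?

Month 1: opening $665.18; interest $9.31 → $674.49; payment $88.32; balance $586.17
Month 2: opening $586.17; interest $9.31 → $595.48; payment $103.78; balance $491.70
Month 3: opening $491.70; interest $9.31 → $501.01; payment $119.24; balance $381.77
Month 4: opening $381.77; interest $9.31 → $391.08; payment $134.70; balance $256.38
Month 5: opening $256.38; interest $9.31 → $265.69; payment $150.16; balance $115.53

$115.53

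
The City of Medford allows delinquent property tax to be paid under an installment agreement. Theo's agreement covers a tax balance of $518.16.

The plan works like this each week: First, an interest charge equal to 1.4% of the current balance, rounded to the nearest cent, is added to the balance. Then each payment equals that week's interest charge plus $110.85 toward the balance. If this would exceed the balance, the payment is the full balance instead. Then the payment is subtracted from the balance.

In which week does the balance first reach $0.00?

# | Opening | Interest | Payment | End bal
1 | $518.16 | $7.25 | $118.10 | $407.31
2 | $407.31 | $5.70 | $116.55 | $296.46
3 | $296.46 | $4.15 | $115.00 | $185.61
4 | $185.61 | $2.60 | $113.45 | $74.76
5 | $74.76 | $1.05 | $75.81 | $0.00
Balance reaches $0.00 in week 5.

5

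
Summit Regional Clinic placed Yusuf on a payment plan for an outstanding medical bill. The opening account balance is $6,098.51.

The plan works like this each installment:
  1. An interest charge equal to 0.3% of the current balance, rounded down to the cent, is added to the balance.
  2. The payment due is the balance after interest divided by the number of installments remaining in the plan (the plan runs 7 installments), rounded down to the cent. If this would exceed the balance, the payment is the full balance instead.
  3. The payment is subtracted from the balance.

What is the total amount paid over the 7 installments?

Installment 1: opening $6,098.51; interest $18.29 → $6,116.80; payment $873.82; balance $5,242.98
Installment 2: opening $5,242.98; interest $15.72 → $5,258.70; payment $876.45; balance $4,382.25
Installment 3: opening $4,382.25; interest $13.14 → $4,395.39; payment $879.07; balance $3,516.32
Installment 4: opening $3,516.32; interest $10.54 → $3,526.86; payment $881.71; balance $2,645.15
Installment 5: opening $2,645.15; interest $7.93 → $2,653.08; payment $884.36; balance $1,768.72
Installment 6: opening $1,768.72; interest $5.30 → $1,774.02; payment $887.01; balance $887.01
Installment 7: opening $887.01; interest $2.66 → $889.67; payment $889.67; balance $0.00
Total paid: $6,172.09

$6,172.09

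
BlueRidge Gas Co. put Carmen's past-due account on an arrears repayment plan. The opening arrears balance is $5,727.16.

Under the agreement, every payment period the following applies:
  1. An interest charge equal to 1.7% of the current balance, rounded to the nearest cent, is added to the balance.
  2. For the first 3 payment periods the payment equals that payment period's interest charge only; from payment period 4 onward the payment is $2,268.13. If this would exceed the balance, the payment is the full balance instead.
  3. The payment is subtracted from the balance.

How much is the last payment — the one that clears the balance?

# | Opening | Interest | Payment | End bal
1 | $5,727.16 | $97.36 | $97.36 | $5,727.16
2 | $5,727.16 | $97.36 | $97.36 | $5,727.16
3 | $5,727.16 | $97.36 | $97.36 | $5,727.16
4 | $5,727.16 | $97.36 | $2,268.13 | $3,556.39
5 | $3,556.39 | $60.46 | $2,268.13 | $1,348.72
6 | $1,348.72 | $22.93 | $1,371.65 | $0.00

$1,371.65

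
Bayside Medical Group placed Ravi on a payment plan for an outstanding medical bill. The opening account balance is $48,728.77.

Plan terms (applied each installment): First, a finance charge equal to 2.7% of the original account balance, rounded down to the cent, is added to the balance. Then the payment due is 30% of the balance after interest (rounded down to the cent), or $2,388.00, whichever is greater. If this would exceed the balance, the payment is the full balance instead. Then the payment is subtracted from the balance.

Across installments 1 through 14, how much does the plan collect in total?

$67,148.15

Installment 1: $48,728.77 +$1,315.67 interest = $50,044.44; pay $15,013.33 → $35,031.11
Installment 2: $35,031.11 +$1,315.67 interest = $36,346.78; pay $10,904.03 → $25,442.75
Installment 3: $25,442.75 +$1,315.67 interest = $26,758.42; pay $8,027.52 → $18,730.90
Installment 4: $18,730.90 +$1,315.67 interest = $20,046.57; pay $6,013.97 → $14,032.60
Installment 5: $14,032.60 +$1,315.67 interest = $15,348.27; pay $4,604.48 → $10,743.79
Installment 6: $10,743.79 +$1,315.67 interest = $12,059.46; pay $3,617.83 → $8,441.63
Installment 7: $8,441.63 +$1,315.67 interest = $9,757.30; pay $2,927.19 → $6,830.11
Installment 8: $6,830.11 +$1,315.67 interest = $8,145.78; pay $2,443.73 → $5,702.05
Installment 9: $5,702.05 +$1,315.67 interest = $7,017.72; pay $2,388.00 → $4,629.72
Installment 10: $4,629.72 +$1,315.67 interest = $5,945.39; pay $2,388.00 → $3,557.39
Installment 11: $3,557.39 +$1,315.67 interest = $4,873.06; pay $2,388.00 → $2,485.06
Installment 12: $2,485.06 +$1,315.67 interest = $3,800.73; pay $2,388.00 → $1,412.73
Installment 13: $1,412.73 +$1,315.67 interest = $2,728.40; pay $2,388.00 → $340.40
Installment 14: $340.40 +$1,315.67 interest = $1,656.07; pay $1,656.07 → $0.00
Total paid: $67,148.15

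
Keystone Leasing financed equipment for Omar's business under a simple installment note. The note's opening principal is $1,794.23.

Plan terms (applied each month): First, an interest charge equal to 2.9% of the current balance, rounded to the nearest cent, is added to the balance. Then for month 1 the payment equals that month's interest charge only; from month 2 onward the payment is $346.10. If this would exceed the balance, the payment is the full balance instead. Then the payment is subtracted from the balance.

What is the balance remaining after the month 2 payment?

Month 1: $1,794.23 +$52.03 interest = $1,846.26; pay $52.03 → $1,794.23
Month 2: $1,794.23 +$52.03 interest = $1,846.26; pay $346.10 → $1,500.16

$1,500.16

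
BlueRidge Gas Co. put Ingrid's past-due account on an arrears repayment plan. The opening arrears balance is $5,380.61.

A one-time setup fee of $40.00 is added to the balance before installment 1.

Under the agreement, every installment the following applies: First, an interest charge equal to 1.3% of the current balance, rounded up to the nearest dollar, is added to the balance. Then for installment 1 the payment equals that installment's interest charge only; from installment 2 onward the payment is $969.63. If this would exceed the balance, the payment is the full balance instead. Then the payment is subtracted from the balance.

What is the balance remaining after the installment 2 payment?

$4,521.98

# | Opening | Interest | Payment | End bal
1 | $5,420.61 | $71.00 | $71.00 | $5,420.61
2 | $5,420.61 | $71.00 | $969.63 | $4,521.98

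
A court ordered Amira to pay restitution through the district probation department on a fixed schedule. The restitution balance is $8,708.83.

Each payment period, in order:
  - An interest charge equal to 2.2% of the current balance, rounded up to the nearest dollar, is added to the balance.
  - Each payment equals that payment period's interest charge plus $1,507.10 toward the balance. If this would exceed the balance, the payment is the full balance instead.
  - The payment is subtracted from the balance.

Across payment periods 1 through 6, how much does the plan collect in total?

Payment period 1: opening $8,708.83; interest $192.00 → $8,900.83; payment $1,699.10; balance $7,201.73
Payment period 2: opening $7,201.73; interest $159.00 → $7,360.73; payment $1,666.10; balance $5,694.63
Payment period 3: opening $5,694.63; interest $126.00 → $5,820.63; payment $1,633.10; balance $4,187.53
Payment period 4: opening $4,187.53; interest $93.00 → $4,280.53; payment $1,600.10; balance $2,680.43
Payment period 5: opening $2,680.43; interest $59.00 → $2,739.43; payment $1,566.10; balance $1,173.33
Payment period 6: opening $1,173.33; interest $26.00 → $1,199.33; payment $1,199.33; balance $0.00
Total paid: $9,363.83

$9,363.83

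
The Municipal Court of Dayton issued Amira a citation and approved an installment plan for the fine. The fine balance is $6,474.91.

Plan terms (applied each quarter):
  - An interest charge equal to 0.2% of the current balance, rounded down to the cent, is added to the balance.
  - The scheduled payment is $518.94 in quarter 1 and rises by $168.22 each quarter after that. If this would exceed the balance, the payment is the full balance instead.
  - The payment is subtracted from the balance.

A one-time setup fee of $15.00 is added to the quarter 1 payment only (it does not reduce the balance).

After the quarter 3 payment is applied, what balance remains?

$4,448.88

Quarter 1: $6,474.91 +$12.94 interest = $6,487.85; pay $518.94 (+ $15.00 fee) → $5,968.91
Quarter 2: $5,968.91 +$11.93 interest = $5,980.84; pay $687.16 → $5,293.68
Quarter 3: $5,293.68 +$10.58 interest = $5,304.26; pay $855.38 → $4,448.88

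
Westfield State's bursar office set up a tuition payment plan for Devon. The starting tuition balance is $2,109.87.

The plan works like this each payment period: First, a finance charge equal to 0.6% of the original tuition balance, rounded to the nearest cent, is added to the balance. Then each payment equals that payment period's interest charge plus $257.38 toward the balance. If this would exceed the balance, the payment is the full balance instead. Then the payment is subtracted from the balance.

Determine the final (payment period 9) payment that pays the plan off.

# | Opening | Interest | Payment | End bal
1 | $2,109.87 | $12.66 | $270.04 | $1,852.49
2 | $1,852.49 | $12.66 | $270.04 | $1,595.11
3 | $1,595.11 | $12.66 | $270.04 | $1,337.73
4 | $1,337.73 | $12.66 | $270.04 | $1,080.35
5 | $1,080.35 | $12.66 | $270.04 | $822.97
6 | $822.97 | $12.66 | $270.04 | $565.59
7 | $565.59 | $12.66 | $270.04 | $308.21
8 | $308.21 | $12.66 | $270.04 | $50.83
9 | $50.83 | $12.66 | $63.49 | $0.00

$63.49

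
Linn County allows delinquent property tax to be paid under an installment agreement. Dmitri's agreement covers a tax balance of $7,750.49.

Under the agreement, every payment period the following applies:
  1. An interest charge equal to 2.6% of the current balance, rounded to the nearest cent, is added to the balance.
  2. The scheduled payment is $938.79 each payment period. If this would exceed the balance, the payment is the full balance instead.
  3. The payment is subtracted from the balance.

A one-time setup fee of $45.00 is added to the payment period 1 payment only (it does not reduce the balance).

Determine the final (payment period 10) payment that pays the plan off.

# | Opening | Interest | Payment | Fee | End bal
1 | $7,750.49 | $201.51 | $938.79 | $45.00 | $7,013.21
2 | $7,013.21 | $182.34 | $938.79 | — | $6,256.76
3 | $6,256.76 | $162.68 | $938.79 | — | $5,480.65
4 | $5,480.65 | $142.50 | $938.79 | — | $4,684.36
5 | $4,684.36 | $121.79 | $938.79 | — | $3,867.36
6 | $3,867.36 | $100.55 | $938.79 | — | $3,029.12
7 | $3,029.12 | $78.76 | $938.79 | — | $2,169.09
8 | $2,169.09 | $56.40 | $938.79 | — | $1,286.70
9 | $1,286.70 | $33.45 | $938.79 | — | $381.36
10 | $381.36 | $9.92 | $391.28 | — | $0.00

$391.28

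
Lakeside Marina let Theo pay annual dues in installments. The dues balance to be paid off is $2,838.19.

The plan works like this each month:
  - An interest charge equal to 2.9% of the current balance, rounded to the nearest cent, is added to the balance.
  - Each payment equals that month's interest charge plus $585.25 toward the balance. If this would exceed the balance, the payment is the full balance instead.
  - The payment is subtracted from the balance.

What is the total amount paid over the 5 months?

$3,080.01

Month 1: $2,838.19 +$82.31 interest = $2,920.50; pay $667.56 → $2,252.94
Month 2: $2,252.94 +$65.34 interest = $2,318.28; pay $650.59 → $1,667.69
Month 3: $1,667.69 +$48.36 interest = $1,716.05; pay $633.61 → $1,082.44
Month 4: $1,082.44 +$31.39 interest = $1,113.83; pay $616.64 → $497.19
Month 5: $497.19 +$14.42 interest = $511.61; pay $511.61 → $0.00
Total paid: $3,080.01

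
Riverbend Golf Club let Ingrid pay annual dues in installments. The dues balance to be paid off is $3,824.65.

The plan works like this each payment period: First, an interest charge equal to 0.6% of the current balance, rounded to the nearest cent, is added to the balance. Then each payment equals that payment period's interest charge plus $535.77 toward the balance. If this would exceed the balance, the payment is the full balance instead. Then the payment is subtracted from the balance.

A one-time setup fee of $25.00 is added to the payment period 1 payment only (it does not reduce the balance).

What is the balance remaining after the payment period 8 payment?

$0.00

Payment period 1: opening $3,824.65; interest $22.95 → $3,847.60; payment $558.72 (+ $25.00 fee); balance $3,288.88
Payment period 2: opening $3,288.88; interest $19.73 → $3,308.61; payment $555.50; balance $2,753.11
Payment period 3: opening $2,753.11; interest $16.52 → $2,769.63; payment $552.29; balance $2,217.34
Payment period 4: opening $2,217.34; interest $13.30 → $2,230.64; payment $549.07; balance $1,681.57
Payment period 5: opening $1,681.57; interest $10.09 → $1,691.66; payment $545.86; balance $1,145.80
Payment period 6: opening $1,145.80; interest $6.87 → $1,152.67; payment $542.64; balance $610.03
Payment period 7: opening $610.03; interest $3.66 → $613.69; payment $539.43; balance $74.26
Payment period 8: opening $74.26; interest $0.45 → $74.71; payment $74.71; balance $0.00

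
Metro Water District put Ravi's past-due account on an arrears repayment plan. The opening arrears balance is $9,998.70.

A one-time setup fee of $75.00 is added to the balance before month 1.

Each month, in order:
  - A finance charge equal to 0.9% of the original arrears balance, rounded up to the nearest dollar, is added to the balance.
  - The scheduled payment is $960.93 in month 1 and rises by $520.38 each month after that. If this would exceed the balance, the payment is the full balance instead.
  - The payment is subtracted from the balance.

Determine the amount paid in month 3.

$2,001.69

Month 1: opening $10,073.70; interest $90.00 → $10,163.70; payment $960.93; balance $9,202.77
Month 2: opening $9,202.77; interest $90.00 → $9,292.77; payment $1,481.31; balance $7,811.46
Month 3: opening $7,811.46; interest $90.00 → $7,901.46; payment $2,001.69; balance $5,899.77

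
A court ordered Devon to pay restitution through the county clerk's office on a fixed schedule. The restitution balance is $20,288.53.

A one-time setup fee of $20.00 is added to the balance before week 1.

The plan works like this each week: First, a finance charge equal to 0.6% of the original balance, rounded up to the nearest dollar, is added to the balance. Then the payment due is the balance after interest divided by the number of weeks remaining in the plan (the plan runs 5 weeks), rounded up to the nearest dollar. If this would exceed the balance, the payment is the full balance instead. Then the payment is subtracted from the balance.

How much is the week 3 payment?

$4,157.00

Week 1: opening $20,308.53; interest $122.00 → $20,430.53; payment $4,087.00; balance $16,343.53
Week 2: opening $16,343.53; interest $122.00 → $16,465.53; payment $4,117.00; balance $12,348.53
Week 3: opening $12,348.53; interest $122.00 → $12,470.53; payment $4,157.00; balance $8,313.53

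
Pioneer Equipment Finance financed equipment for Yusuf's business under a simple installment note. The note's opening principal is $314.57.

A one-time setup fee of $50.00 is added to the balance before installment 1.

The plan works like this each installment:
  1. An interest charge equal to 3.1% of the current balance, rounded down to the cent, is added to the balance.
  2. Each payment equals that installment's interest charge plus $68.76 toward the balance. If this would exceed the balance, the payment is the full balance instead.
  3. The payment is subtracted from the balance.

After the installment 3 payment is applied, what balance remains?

Installment 1: opening $364.57; interest $11.30 → $375.87; payment $80.06; balance $295.81
Installment 2: opening $295.81; interest $9.17 → $304.98; payment $77.93; balance $227.05
Installment 3: opening $227.05; interest $7.03 → $234.08; payment $75.79; balance $158.29

$158.29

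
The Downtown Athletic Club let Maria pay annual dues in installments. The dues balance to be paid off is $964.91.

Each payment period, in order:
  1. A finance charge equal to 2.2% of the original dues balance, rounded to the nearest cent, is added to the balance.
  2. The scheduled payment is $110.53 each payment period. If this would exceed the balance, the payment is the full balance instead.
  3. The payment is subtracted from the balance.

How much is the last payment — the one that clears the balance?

$93.14

Payment period 1: $964.91 +$21.23 interest = $986.14; pay $110.53 → $875.61
Payment period 2: $875.61 +$21.23 interest = $896.84; pay $110.53 → $786.31
Payment period 3: $786.31 +$21.23 interest = $807.54; pay $110.53 → $697.01
Payment period 4: $697.01 +$21.23 interest = $718.24; pay $110.53 → $607.71
Payment period 5: $607.71 +$21.23 interest = $628.94; pay $110.53 → $518.41
Payment period 6: $518.41 +$21.23 interest = $539.64; pay $110.53 → $429.11
Payment period 7: $429.11 +$21.23 interest = $450.34; pay $110.53 → $339.81
Payment period 8: $339.81 +$21.23 interest = $361.04; pay $110.53 → $250.51
Payment period 9: $250.51 +$21.23 interest = $271.74; pay $110.53 → $161.21
Payment period 10: $161.21 +$21.23 interest = $182.44; pay $110.53 → $71.91
Payment period 11: $71.91 +$21.23 interest = $93.14; pay $93.14 → $0.00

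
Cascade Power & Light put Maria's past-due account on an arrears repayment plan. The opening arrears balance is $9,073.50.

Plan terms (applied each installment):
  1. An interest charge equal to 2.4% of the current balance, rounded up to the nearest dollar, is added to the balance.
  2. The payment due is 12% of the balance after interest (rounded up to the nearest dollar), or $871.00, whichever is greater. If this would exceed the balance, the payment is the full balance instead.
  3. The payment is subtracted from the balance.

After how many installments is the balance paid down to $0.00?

12

# | Opening | Interest | Payment | End bal
1 | $9,073.50 | $218.00 | $1,115.00 | $8,176.50
2 | $8,176.50 | $197.00 | $1,005.00 | $7,368.50
3 | $7,368.50 | $177.00 | $906.00 | $6,639.50
4 | $6,639.50 | $160.00 | $871.00 | $5,928.50
5 | $5,928.50 | $143.00 | $871.00 | $5,200.50
6 | $5,200.50 | $125.00 | $871.00 | $4,454.50
7 | $4,454.50 | $107.00 | $871.00 | $3,690.50
8 | $3,690.50 | $89.00 | $871.00 | $2,908.50
9 | $2,908.50 | $70.00 | $871.00 | $2,107.50
10 | $2,107.50 | $51.00 | $871.00 | $1,287.50
11 | $1,287.50 | $31.00 | $871.00 | $447.50
12 | $447.50 | $11.00 | $458.50 | $0.00
Balance reaches $0.00 in installment 12.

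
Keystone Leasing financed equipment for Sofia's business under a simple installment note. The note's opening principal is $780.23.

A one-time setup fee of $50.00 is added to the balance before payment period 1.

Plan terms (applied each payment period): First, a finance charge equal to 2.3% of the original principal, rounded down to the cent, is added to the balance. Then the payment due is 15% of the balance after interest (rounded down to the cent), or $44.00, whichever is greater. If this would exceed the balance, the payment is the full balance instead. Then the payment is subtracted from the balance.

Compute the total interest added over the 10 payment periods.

Payment period 1: $830.23 +$17.94 interest = $848.17; pay $127.22 → $720.95
Payment period 2: $720.95 +$17.94 interest = $738.89; pay $110.83 → $628.06
Payment period 3: $628.06 +$17.94 interest = $646.00; pay $96.90 → $549.10
Payment period 4: $549.10 +$17.94 interest = $567.04; pay $85.05 → $481.99
Payment period 5: $481.99 +$17.94 interest = $499.93; pay $74.98 → $424.95
Payment period 6: $424.95 +$17.94 interest = $442.89; pay $66.43 → $376.46
Payment period 7: $376.46 +$17.94 interest = $394.40; pay $59.16 → $335.24
Payment period 8: $335.24 +$17.94 interest = $353.18; pay $52.97 → $300.21
Payment period 9: $300.21 +$17.94 interest = $318.15; pay $47.72 → $270.43
Payment period 10: $270.43 +$17.94 interest = $288.37; pay $44.00 → $244.37
Total interest: $17.94 + $17.94 + $17.94 + $17.94 + $17.94 + $17.94 + $17.94 + $17.94 + $17.94 + $17.94 = $179.40

$179.40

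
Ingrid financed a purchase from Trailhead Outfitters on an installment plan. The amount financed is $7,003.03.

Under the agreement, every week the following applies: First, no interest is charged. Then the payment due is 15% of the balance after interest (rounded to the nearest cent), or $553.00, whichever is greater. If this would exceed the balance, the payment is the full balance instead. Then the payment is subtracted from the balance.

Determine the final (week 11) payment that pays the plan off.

$337.63

Week 1: opening $7,003.03; payment $1,050.45; balance $5,952.58
Week 2: opening $5,952.58; payment $892.89; balance $5,059.69
Week 3: opening $5,059.69; payment $758.95; balance $4,300.74
Week 4: opening $4,300.74; payment $645.11; balance $3,655.63
Week 5: opening $3,655.63; payment $553.00; balance $3,102.63
Week 6: opening $3,102.63; payment $553.00; balance $2,549.63
Week 7: opening $2,549.63; payment $553.00; balance $1,996.63
Week 8: opening $1,996.63; payment $553.00; balance $1,443.63
Week 9: opening $1,443.63; payment $553.00; balance $890.63
Week 10: opening $890.63; payment $553.00; balance $337.63
Week 11: opening $337.63; payment $337.63; balance $0.00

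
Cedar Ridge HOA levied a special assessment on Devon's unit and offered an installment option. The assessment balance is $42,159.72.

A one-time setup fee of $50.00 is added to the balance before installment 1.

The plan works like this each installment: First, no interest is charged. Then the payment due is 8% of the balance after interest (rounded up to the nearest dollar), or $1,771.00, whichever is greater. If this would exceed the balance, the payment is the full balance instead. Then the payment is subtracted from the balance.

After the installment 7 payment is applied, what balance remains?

Installment 1: $42,209.72 − $3,377.00 → $38,832.72
Installment 2: $38,832.72 − $3,107.00 → $35,725.72
Installment 3: $35,725.72 − $2,859.00 → $32,866.72
Installment 4: $32,866.72 − $2,630.00 → $30,236.72
Installment 5: $30,236.72 − $2,419.00 → $27,817.72
Installment 6: $27,817.72 − $2,226.00 → $25,591.72
Installment 7: $25,591.72 − $2,048.00 → $23,543.72

$23,543.72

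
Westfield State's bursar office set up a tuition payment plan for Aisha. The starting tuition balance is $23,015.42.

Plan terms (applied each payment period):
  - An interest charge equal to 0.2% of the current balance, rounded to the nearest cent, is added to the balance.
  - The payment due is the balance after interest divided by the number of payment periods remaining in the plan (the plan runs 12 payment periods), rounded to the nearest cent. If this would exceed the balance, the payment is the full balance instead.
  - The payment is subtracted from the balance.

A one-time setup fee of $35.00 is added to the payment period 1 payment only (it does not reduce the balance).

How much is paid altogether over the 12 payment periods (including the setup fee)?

Payment period 1: $23,015.42 +$46.03 interest = $23,061.45; pay $1,921.79 (+ $35.00 fee) → $21,139.66
Payment period 2: $21,139.66 +$42.28 interest = $21,181.94; pay $1,925.63 → $19,256.31
Payment period 3: $19,256.31 +$38.51 interest = $19,294.82; pay $1,929.48 → $17,365.34
Payment period 4: $17,365.34 +$34.73 interest = $17,400.07; pay $1,933.34 → $15,466.73
Payment period 5: $15,466.73 +$30.93 interest = $15,497.66; pay $1,937.21 → $13,560.45
Payment period 6: $13,560.45 +$27.12 interest = $13,587.57; pay $1,941.08 → $11,646.49
Payment period 7: $11,646.49 +$23.29 interest = $11,669.78; pay $1,944.96 → $9,724.82
Payment period 8: $9,724.82 +$19.45 interest = $9,744.27; pay $1,948.85 → $7,795.42
Payment period 9: $7,795.42 +$15.59 interest = $7,811.01; pay $1,952.75 → $5,858.26
Payment period 10: $5,858.26 +$11.72 interest = $5,869.98; pay $1,956.66 → $3,913.32
Payment period 11: $3,913.32 +$7.83 interest = $3,921.15; pay $1,960.58 → $1,960.57
Payment period 12: $1,960.57 +$3.92 interest = $1,964.49; pay $1,964.49 → $0.00
Total paid: $23,351.82

$23,351.82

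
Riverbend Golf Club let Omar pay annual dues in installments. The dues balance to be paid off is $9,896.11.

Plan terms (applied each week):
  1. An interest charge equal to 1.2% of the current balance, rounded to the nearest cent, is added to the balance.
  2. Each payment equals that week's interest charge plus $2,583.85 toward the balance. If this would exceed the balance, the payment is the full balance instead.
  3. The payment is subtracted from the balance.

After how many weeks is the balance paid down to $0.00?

4

# | Opening | Interest | Payment | End bal
1 | $9,896.11 | $118.75 | $2,702.60 | $7,312.26
2 | $7,312.26 | $87.75 | $2,671.60 | $4,728.41
3 | $4,728.41 | $56.74 | $2,640.59 | $2,144.56
4 | $2,144.56 | $25.73 | $2,170.29 | $0.00
Balance reaches $0.00 in week 4.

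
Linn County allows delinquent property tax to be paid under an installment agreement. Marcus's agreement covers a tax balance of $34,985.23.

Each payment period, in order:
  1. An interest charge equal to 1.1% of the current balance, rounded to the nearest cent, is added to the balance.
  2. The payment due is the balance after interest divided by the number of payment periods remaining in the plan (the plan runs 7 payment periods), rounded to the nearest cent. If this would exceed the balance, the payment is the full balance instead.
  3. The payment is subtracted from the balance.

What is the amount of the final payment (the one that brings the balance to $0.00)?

$5,395.66

Payment period 1: opening $34,985.23; interest $384.84 → $35,370.07; payment $5,052.87; balance $30,317.20
Payment period 2: opening $30,317.20; interest $333.49 → $30,650.69; payment $5,108.45; balance $25,542.24
Payment period 3: opening $25,542.24; interest $280.96 → $25,823.20; payment $5,164.64; balance $20,658.56
Payment period 4: opening $20,658.56; interest $227.24 → $20,885.80; payment $5,221.45; balance $15,664.35
Payment period 5: opening $15,664.35; interest $172.31 → $15,836.66; payment $5,278.89; balance $10,557.77
Payment period 6: opening $10,557.77; interest $116.14 → $10,673.91; payment $5,336.96; balance $5,336.95
Payment period 7: opening $5,336.95; interest $58.71 → $5,395.66; payment $5,395.66; balance $0.00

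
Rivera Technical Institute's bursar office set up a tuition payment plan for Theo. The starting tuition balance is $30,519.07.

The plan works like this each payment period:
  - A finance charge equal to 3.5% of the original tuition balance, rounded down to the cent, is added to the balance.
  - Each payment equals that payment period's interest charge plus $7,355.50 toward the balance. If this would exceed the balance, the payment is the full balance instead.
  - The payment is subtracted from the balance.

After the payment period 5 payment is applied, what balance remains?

Payment period 1: $30,519.07 +$1,068.16 interest = $31,587.23; pay $8,423.66 → $23,163.57
Payment period 2: $23,163.57 +$1,068.16 interest = $24,231.73; pay $8,423.66 → $15,808.07
Payment period 3: $15,808.07 +$1,068.16 interest = $16,876.23; pay $8,423.66 → $8,452.57
Payment period 4: $8,452.57 +$1,068.16 interest = $9,520.73; pay $8,423.66 → $1,097.07
Payment period 5: $1,097.07 +$1,068.16 interest = $2,165.23; pay $2,165.23 → $0.00

$0.00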